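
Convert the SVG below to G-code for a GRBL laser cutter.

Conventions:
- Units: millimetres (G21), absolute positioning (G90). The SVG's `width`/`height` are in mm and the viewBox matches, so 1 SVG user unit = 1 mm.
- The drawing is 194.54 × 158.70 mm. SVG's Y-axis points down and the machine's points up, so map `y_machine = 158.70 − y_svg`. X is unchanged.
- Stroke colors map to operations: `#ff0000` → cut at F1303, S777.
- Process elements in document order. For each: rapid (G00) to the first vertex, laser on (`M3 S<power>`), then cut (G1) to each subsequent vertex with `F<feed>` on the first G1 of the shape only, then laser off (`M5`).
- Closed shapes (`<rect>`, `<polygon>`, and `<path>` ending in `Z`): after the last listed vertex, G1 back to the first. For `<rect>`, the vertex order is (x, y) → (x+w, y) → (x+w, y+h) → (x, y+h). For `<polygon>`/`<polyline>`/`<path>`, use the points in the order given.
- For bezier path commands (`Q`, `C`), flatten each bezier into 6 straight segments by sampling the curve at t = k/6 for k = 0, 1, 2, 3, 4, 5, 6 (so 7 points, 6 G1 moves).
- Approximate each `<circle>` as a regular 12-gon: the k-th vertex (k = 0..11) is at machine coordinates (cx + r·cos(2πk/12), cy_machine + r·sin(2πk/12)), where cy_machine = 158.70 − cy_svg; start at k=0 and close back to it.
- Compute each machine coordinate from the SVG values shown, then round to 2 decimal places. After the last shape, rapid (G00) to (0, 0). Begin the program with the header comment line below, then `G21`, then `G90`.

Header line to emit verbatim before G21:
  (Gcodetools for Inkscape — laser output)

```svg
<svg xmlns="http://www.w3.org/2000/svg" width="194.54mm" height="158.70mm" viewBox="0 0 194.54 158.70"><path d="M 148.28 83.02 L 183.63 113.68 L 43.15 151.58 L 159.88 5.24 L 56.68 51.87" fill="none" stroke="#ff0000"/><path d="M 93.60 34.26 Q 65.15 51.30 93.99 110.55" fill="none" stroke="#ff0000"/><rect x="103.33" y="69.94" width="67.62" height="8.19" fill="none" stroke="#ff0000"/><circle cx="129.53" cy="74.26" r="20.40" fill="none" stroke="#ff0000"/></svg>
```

(Gcodetools for Inkscape — laser output)
G21
G90
G00 X148.28 Y75.68
M3 S777
G1 X183.63 Y45.02 F1303
G1 X43.15 Y7.12
G1 X159.88 Y153.46
G1 X56.68 Y106.83
M5
G00 X93.60 Y124.44
M3 S777
G1 X85.71 Y117.59 F1303
G1 X81.00 Y108.39
G1 X79.47 Y96.85
G1 X81.13 Y82.96
G1 X85.97 Y66.73
G1 X93.99 Y48.15
M5
G00 X103.33 Y88.76
M3 S777
G1 X170.95 Y88.76 F1303
G1 X170.95 Y80.57
G1 X103.33 Y80.57
G1 X103.33 Y88.76
M5
G00 X149.93 Y84.44
M3 S777
G1 X147.20 Y94.64 F1303
G1 X139.73 Y102.11
G1 X129.53 Y104.84
G1 X119.33 Y102.11
G1 X111.86 Y94.64
G1 X109.13 Y84.44
G1 X111.86 Y74.24
G1 X119.33 Y66.77
G1 X129.53 Y64.04
G1 X139.73 Y66.77
G1 X147.20 Y74.24
G1 X149.93 Y84.44
M5
G00 X0.00 Y0.00

Since the viewBox matches the mm dimensions, user units are millimetres directly. The only transform is the Y-flip y_m = 158.70 − y_svg.

Shape 1 is a open polyline drawn with `<path>`. Its stroke #ff0000 means cut at S777, F1303. After flipping Y the toolpath is (148.28,75.68) → (183.63,45.02) → (43.15,7.12) → (159.88,153.46) → (56.68,106.83).

Shape 2 is a quadratic bezier drawn with `<path>`. Its stroke #ff0000 means cut at S777, F1303. After flipping Y the toolpath is (93.60,124.44) → (85.71,117.59) → (81.00,108.39) → (79.47,96.85) → (81.13,82.96) → (85.97,66.73) → (93.99,48.15).

Shape 3 is a rectangle drawn with `<rect>`. Its stroke #ff0000 means cut at S777, F1303. After flipping Y the toolpath is (103.33,88.76) → (170.95,88.76) → (170.95,80.57) → (103.33,80.57) → (103.33,88.76), returning to the start.

Shape 4 is a circle drawn with `<circle>`. Its stroke #ff0000 means cut at S777, F1303. After flipping Y the toolpath is (149.93,84.44) → (147.20,94.64) → (139.73,102.11) → (129.53,104.84) → (119.33,102.11) → (111.86,94.64) → (109.13,84.44) → (111.86,74.24) → (119.33,66.77) → (129.53,64.04) → (139.73,66.77) → (147.20,74.24) → (149.93,84.44), returning to the start.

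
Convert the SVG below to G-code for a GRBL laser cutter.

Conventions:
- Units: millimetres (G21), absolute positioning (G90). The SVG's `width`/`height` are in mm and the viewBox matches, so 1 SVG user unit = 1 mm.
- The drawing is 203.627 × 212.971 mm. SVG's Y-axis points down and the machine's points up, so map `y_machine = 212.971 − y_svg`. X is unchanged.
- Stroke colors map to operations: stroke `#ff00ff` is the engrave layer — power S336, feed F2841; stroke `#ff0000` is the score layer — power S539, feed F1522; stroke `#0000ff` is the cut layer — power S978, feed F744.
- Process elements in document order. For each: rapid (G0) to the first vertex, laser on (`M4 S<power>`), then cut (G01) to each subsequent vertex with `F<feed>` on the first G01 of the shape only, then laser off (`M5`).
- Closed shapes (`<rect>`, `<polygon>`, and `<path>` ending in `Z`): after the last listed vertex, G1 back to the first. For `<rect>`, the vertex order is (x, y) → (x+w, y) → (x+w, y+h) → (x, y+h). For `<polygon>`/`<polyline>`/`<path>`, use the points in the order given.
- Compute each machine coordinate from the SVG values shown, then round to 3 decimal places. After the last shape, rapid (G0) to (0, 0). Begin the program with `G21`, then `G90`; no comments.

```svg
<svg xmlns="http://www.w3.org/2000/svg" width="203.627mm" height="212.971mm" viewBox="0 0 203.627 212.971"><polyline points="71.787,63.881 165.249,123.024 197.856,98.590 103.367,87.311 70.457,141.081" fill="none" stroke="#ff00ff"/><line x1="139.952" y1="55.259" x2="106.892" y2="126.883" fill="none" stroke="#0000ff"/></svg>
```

G21
G90
G0 X71.787 Y149.090
M4 S336
G01 X165.249 Y89.947 F2841
G01 X197.856 Y114.381
G01 X103.367 Y125.660
G01 X70.457 Y71.890
M5
G0 X139.952 Y157.712
M4 S978
G01 X106.892 Y86.088 F744
M5
G0 X0.000 Y0.000

1 u = 1 mm; y_m = 212.971 − y.

[1] `<polyline>` open polyline, #ff00ff→engrave S336 F2841: (71.787,149.090) → (165.249,89.947) → (197.856,114.381) → (103.367,125.660) → (70.457,71.890)

[2] `<line>` line segment, #0000ff→cut S978 F744: (139.952,157.712) → (106.892,86.088)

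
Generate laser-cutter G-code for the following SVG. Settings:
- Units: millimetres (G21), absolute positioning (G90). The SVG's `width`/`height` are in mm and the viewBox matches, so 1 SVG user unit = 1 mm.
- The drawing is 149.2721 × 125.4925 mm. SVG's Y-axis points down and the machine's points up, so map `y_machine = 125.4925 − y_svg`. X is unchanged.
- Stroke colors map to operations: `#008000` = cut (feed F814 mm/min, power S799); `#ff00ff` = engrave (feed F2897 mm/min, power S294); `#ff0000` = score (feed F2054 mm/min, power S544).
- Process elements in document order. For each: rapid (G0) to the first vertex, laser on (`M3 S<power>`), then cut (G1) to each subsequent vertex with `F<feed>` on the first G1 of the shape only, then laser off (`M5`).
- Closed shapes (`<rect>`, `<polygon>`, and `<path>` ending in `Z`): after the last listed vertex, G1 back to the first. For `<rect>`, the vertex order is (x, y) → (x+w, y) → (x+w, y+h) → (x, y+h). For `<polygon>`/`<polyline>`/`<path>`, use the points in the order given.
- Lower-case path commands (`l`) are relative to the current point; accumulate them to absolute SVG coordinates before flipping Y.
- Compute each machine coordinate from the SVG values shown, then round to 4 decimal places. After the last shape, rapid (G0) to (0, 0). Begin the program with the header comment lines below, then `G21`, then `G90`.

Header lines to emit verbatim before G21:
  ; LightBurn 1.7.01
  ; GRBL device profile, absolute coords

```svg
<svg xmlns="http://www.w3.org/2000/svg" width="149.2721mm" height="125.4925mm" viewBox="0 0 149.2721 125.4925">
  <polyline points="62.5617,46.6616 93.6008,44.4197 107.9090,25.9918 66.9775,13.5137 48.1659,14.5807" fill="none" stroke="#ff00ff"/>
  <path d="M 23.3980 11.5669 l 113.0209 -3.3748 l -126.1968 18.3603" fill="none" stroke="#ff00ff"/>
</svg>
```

; LightBurn 1.7.01
; GRBL device profile, absolute coords
G21
G90
G0 X62.5617 Y78.8309
M3 S294
G1 X93.6008 Y81.0728 F2897
G1 X107.9090 Y99.5007
G1 X66.9775 Y111.9788
G1 X48.1659 Y110.9118
M5
G0 X23.3980 Y113.9256
M3 S294
G1 X136.4189 Y117.3004 F2897
G1 X10.2221 Y98.9401
M5
G0 X0.0000 Y0.0000

viewBox `0 0 149.2721 125.4925` with mm width/height → 1 unit = 1 mm. Flip: y_m = 125.4925 − y_svg.

**Shape 1** — `<polyline>` open polyline, stroke `#ff00ff` → engrave (S294, F2897). Machine vertices: (62.5617,78.8309) → (93.6008,81.0728) → (107.9090,99.5007) → (66.9775,111.9788) → (48.1659,110.9118). Open path.

**Shape 2** — `<path>` open polyline, stroke `#ff00ff` → engrave (S294, F2897). Machine vertices: (23.3980,113.9256) → (136.4189,117.3004) → (10.2221,98.9401). Open path.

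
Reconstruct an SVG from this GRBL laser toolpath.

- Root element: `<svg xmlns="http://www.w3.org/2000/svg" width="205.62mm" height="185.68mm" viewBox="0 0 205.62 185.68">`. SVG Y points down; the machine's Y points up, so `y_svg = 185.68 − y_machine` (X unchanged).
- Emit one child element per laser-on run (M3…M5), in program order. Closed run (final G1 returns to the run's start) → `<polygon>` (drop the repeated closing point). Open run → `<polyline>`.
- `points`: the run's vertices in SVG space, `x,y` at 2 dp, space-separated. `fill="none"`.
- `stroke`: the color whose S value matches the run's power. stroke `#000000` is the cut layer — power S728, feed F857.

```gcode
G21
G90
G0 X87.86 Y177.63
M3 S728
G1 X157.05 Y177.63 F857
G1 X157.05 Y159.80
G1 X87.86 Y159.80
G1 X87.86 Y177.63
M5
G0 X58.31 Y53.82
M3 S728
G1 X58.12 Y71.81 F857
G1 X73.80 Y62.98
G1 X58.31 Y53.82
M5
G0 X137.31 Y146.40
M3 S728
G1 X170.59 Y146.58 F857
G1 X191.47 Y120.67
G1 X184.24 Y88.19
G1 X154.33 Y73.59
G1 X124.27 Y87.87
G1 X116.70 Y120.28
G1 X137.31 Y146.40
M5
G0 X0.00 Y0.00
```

y_svg = 185.68 − y_m. Every run uses S728, so all elements get stroke `#000000` (cut).

[1] closed run; points: 87.86,8.05 157.05,8.05 157.05,25.88 87.86,25.88

[2] closed run; points: 58.31,131.86 58.12,113.87 73.80,122.70

[3] closed run; points: 137.31,39.28 170.59,39.10 191.47,65.01 184.24,97.49 154.33,112.09 124.27,97.81 116.70,65.40

<svg xmlns="http://www.w3.org/2000/svg" width="205.62mm" height="185.68mm" viewBox="0 0 205.62 185.68">
  <polygon points="87.86,8.05 157.05,8.05 157.05,25.88 87.86,25.88" fill="none" stroke="#000000"/>
  <polygon points="58.31,131.86 58.12,113.87 73.80,122.70" fill="none" stroke="#000000"/>
  <polygon points="137.31,39.28 170.59,39.10 191.47,65.01 184.24,97.49 154.33,112.09 124.27,97.81 116.70,65.40" fill="none" stroke="#000000"/>
</svg>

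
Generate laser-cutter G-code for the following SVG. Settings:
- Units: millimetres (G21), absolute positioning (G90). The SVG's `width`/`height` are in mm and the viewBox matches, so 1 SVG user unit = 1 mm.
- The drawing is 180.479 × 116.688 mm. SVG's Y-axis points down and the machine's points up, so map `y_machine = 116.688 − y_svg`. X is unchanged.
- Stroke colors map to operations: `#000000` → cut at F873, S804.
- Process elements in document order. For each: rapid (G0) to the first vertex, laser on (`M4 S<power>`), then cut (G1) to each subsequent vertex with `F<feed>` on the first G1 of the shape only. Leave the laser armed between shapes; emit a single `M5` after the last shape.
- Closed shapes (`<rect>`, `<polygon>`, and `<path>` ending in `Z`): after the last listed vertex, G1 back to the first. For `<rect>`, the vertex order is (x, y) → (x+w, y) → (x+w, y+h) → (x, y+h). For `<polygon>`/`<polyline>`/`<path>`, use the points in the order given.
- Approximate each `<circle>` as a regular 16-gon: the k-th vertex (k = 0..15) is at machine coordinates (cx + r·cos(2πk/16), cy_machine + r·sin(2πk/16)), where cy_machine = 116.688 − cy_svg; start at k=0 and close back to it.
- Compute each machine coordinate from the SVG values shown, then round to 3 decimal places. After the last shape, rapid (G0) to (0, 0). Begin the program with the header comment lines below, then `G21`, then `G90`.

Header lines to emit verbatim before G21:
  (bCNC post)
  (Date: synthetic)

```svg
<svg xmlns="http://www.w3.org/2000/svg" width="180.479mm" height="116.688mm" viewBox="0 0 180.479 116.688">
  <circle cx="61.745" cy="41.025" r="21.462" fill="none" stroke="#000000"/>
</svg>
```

Since the viewBox matches the mm dimensions, user units are millimetres directly. The only transform is the Y-flip y_m = 116.688 − y_svg.

Shape 1 is a circle drawn with `<circle>`. Its stroke #000000 means cut at S804, F873. After flipping Y the toolpath is (83.207,75.663) → (81.573,83.876) → (76.921,90.839) → (69.958,95.491) → (61.745,97.125) → (53.532,95.491) → (46.569,90.839) → (41.917,83.876) → (40.283,75.663) → (41.917,67.450) → (46.569,60.487) → (53.532,55.835) → (61.745,54.201) → (69.958,55.835) → (76.921,60.487) → (81.573,67.450) → (83.207,75.663), returning to the start.

(bCNC post)
(Date: synthetic)
G21
G90
G0 X83.207 Y75.663
M4 S804
G1 X81.573 Y83.876 F873
G1 X76.921 Y90.839
G1 X69.958 Y95.491
G1 X61.745 Y97.125
G1 X53.532 Y95.491
G1 X46.569 Y90.839
G1 X41.917 Y83.876
G1 X40.283 Y75.663
G1 X41.917 Y67.450
G1 X46.569 Y60.487
G1 X53.532 Y55.835
G1 X61.745 Y54.201
G1 X69.958 Y55.835
G1 X76.921 Y60.487
G1 X81.573 Y67.450
G1 X83.207 Y75.663
M5
G0 X0.000 Y0.000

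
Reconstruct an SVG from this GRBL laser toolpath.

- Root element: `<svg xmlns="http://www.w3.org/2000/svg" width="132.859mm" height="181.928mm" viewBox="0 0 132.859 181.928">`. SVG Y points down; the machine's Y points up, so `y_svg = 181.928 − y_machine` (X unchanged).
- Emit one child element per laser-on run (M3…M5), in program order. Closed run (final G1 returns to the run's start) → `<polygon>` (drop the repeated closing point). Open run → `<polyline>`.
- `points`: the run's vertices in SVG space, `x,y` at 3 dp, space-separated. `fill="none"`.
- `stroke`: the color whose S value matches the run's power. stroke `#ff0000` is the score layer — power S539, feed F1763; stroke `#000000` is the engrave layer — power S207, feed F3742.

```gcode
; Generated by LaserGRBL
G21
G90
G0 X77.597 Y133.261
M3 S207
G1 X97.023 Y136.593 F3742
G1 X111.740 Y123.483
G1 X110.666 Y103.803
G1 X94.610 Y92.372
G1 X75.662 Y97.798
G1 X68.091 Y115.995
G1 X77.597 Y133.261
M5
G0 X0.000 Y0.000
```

Each laser-on run becomes one SVG element. Flip Y back into SVG space with y_svg = 181.928 − y_machine. Every run uses S207, so all elements get stroke `#000000` (engrave).

Run 1: The run returns to its start, so emit a `<polygon>` with points (Y-flipped): 77.597,48.667 97.023,45.335 111.740,58.445 110.666,78.125 94.610,89.556 75.662,84.130 68.091,65.933.

<svg xmlns="http://www.w3.org/2000/svg" width="132.859mm" height="181.928mm" viewBox="0 0 132.859 181.928">
  <polygon points="77.597,48.667 97.023,45.335 111.740,58.445 110.666,78.125 94.610,89.556 75.662,84.130 68.091,65.933" fill="none" stroke="#000000"/>
</svg>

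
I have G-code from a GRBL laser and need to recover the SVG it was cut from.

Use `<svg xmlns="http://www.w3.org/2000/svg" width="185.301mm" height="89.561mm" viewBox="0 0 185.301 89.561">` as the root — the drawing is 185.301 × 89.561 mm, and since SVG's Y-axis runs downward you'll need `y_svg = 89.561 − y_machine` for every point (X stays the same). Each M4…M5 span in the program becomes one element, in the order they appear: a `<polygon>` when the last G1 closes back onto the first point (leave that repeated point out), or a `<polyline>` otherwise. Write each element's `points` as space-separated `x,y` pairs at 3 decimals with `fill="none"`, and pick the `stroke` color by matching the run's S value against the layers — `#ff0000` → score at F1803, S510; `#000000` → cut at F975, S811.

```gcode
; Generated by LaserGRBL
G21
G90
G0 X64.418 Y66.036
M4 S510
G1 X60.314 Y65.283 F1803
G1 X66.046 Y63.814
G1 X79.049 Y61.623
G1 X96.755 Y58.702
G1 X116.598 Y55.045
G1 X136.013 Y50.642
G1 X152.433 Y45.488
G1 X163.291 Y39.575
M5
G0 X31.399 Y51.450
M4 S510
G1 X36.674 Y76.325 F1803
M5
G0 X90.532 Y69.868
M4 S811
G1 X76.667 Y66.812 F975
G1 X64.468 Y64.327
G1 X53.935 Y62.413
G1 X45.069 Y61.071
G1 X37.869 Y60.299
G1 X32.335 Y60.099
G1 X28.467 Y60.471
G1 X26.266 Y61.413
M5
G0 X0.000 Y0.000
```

Each laser-on run becomes one SVG element. Flip Y back into SVG space with y_svg = 89.561 − y_machine.

Run 1: S510 ⇒ score layer `#ff0000`. The run is open, so emit a `<polyline>` with points (Y-flipped): 64.418,23.525 60.314,24.278 66.046,25.747 79.049,27.938 96.755,30.859 116.598,34.516 136.013,38.919 152.433,44.073 163.291,49.986.

Run 2: the run's S510 means `#ff0000` (score). The run is open, so emit a `<polyline>` with points (Y-flipped): 31.399,38.111 36.674,13.236.

Run 3: the run's S811 means `#000000` (cut). The run is open, so emit a `<polyline>` with points (Y-flipped): 90.532,19.693 76.667,22.749 64.468,25.234 53.935,27.148 45.069,28.490 37.869,29.262 32.335,29.462 28.467,29.090 26.266,28.148.

<svg xmlns="http://www.w3.org/2000/svg" width="185.301mm" height="89.561mm" viewBox="0 0 185.301 89.561">
  <polyline points="64.418,23.525 60.314,24.278 66.046,25.747 79.049,27.938 96.755,30.859 116.598,34.516 136.013,38.919 152.433,44.073 163.291,49.986" fill="none" stroke="#ff0000"/>
  <polyline points="31.399,38.111 36.674,13.236" fill="none" stroke="#ff0000"/>
  <polyline points="90.532,19.693 76.667,22.749 64.468,25.234 53.935,27.148 45.069,28.490 37.869,29.262 32.335,29.462 28.467,29.090 26.266,28.148" fill="none" stroke="#000000"/>
</svg>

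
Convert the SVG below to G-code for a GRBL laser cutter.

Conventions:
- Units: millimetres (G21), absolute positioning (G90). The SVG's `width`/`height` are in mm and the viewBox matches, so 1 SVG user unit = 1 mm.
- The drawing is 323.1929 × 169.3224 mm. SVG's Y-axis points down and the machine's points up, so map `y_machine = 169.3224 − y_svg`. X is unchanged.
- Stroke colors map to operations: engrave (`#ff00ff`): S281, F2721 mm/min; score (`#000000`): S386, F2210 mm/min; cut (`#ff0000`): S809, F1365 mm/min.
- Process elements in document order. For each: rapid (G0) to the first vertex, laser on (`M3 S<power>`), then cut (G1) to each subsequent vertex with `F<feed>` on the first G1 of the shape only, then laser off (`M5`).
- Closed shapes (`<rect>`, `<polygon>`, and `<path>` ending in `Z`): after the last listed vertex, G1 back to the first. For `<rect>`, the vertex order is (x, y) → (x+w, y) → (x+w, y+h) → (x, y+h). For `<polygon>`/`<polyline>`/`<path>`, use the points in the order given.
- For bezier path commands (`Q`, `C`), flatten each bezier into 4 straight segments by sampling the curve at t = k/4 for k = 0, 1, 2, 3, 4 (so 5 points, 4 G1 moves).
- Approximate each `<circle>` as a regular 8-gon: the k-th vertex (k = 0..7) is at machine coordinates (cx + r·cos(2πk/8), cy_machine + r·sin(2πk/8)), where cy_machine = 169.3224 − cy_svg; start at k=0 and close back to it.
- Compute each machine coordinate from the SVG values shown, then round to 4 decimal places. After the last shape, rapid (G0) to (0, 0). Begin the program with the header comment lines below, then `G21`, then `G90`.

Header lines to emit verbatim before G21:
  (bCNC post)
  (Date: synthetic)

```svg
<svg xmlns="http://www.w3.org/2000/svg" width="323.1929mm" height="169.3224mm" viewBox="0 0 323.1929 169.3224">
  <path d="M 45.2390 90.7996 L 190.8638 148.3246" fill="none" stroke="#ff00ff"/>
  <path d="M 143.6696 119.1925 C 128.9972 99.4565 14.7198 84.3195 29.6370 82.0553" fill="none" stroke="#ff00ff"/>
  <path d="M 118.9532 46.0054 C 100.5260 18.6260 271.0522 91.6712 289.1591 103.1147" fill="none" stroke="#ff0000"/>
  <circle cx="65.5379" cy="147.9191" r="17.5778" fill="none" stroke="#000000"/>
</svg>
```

(bCNC post)
(Date: synthetic)
G21
G90
G0 X45.2390 Y78.5228
M3 S281
G1 X190.8638 Y20.9978 F2721
M5
G0 X143.6696 Y50.1299
M3 S281
G1 X117.5644 Y63.9403 F2721
G1 X75.5572 Y75.2504
G1 X39.0981 Y83.2846
G1 X29.6370 Y87.2671
M5
G0 X118.9532 Y123.3170
M3 S809
G1 X135.2276 Y127.5536 F1365
G1 X190.3559 Y109.3209
G1 X252.3343 Y83.8090
G1 X289.1591 Y66.2077
M5
G0 X83.1157 Y21.4033
M3 S386
G1 X77.9673 Y33.8327 F2210
G1 X65.5379 Y38.9811
G1 X53.1085 Y33.8327
G1 X47.9601 Y21.4033
G1 X53.1085 Y8.9739
G1 X65.5379 Y3.8255
G1 X77.9673 Y8.9739
G1 X83.1157 Y21.4033
M5
G0 X0.0000 Y0.0000

viewBox `0 0 323.1929 169.3224` with mm width/height → 1 unit = 1 mm. Flip: y_m = 169.3224 − y_svg.

**Shape 1** — `<path>` line segment, stroke `#ff00ff` → engrave (S281, F2721). Machine vertices: (45.2390,78.5228) → (190.8638,20.9978). Open path.

**Shape 2** — `<path>` cubic bezier, stroke `#ff00ff` → engrave (S281, F2721). Control points (SVG): P0=(143.6696,119.1925), P1=(128.9972,99.4565), P2=(14.7198,84.3195), P3=(29.6370,82.0553); sampled at t=k/4. Machine vertices: (143.6696,50.1299) → (117.5644,63.9403) → (75.5572,75.2504) → (39.0981,83.2846) → (29.6370,87.2671). Open path.

**Shape 3** — `<path>` cubic bezier, stroke `#ff0000` → cut (S809, F1365). Control points (SVG): P0=(118.9532,46.0054), P1=(100.5260,18.6260), P2=(271.0522,91.6712), P3=(289.1591,103.1147); sampled at t=k/4. Machine vertices: (118.9532,123.3170) → (135.2276,127.5536) → (190.3559,109.3209) → (252.3343,83.8090) → (289.1591,66.2077). Open path.

**Shape 4** — `<circle>` circle, stroke `#000000` → score (S386, F2210). Machine vertices: (83.1157,21.4033) → (77.9673,33.8327) → (65.5379,38.9811) → (53.1085,33.8327) → (47.9601,21.4033) → (53.1085,8.9739) → (65.5379,3.8255) → (77.9673,8.9739) → (83.1157,21.4033). Closed: final G1 returns to the first vertex.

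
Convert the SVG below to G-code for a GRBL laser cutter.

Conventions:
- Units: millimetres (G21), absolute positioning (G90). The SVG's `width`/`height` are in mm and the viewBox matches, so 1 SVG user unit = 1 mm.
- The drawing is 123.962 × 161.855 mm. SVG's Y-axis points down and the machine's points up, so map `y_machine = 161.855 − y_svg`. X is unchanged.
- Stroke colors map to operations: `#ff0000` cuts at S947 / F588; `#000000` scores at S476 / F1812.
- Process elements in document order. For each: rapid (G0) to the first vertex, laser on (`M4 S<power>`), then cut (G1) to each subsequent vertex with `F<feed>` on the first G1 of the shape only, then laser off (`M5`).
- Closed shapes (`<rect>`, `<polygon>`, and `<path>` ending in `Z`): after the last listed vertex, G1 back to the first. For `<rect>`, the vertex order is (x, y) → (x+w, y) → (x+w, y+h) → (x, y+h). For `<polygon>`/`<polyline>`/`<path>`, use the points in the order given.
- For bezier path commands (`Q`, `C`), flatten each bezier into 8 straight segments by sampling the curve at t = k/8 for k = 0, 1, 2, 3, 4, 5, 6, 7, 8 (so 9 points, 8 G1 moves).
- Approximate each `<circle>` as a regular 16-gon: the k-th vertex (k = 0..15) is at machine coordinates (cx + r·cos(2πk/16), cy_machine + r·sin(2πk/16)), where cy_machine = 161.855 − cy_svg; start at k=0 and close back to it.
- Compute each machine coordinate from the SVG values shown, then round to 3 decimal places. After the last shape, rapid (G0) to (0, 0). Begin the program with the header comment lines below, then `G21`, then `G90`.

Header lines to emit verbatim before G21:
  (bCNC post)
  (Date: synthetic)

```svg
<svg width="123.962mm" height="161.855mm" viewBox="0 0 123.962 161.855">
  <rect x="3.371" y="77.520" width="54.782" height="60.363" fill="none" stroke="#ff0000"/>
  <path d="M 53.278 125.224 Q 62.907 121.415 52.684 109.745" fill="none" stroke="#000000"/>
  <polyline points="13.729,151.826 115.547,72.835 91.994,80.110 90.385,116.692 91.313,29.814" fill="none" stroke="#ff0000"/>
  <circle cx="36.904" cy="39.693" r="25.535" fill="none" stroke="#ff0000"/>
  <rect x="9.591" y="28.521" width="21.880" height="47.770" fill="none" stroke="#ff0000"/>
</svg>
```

(bCNC post)
(Date: synthetic)
G21
G90
G0 X3.371 Y84.335
M4 S947
G1 X58.153 Y84.335 F588
G1 X58.153 Y23.972
G1 X3.371 Y23.972
G1 X3.371 Y84.335
M5
G0 X53.278 Y36.631
M4 S476
G1 X55.375 Y37.706 F1812
G1 X56.852 Y39.027
G1 X57.708 Y40.593
G1 X57.944 Y42.405
G1 X57.560 Y44.463
G1 X56.555 Y46.766
G1 X54.930 Y49.315
G1 X52.684 Y52.110
M5
G0 X13.729 Y10.029
M4 S947
G1 X115.547 Y89.020 F588
G1 X91.994 Y81.745
G1 X90.385 Y45.163
G1 X91.313 Y132.041
M5
G0 X62.439 Y122.162
M4 S947
G1 X60.495 Y131.934 F588
G1 X54.960 Y140.218
G1 X46.676 Y145.753
G1 X36.904 Y147.697
G1 X27.132 Y145.753
G1 X18.848 Y140.218
G1 X13.313 Y131.934
G1 X11.369 Y122.162
G1 X13.313 Y112.390
G1 X18.848 Y104.106
G1 X27.132 Y98.571
G1 X36.904 Y96.627
G1 X46.676 Y98.571
G1 X54.960 Y104.106
G1 X60.495 Y112.390
G1 X62.439 Y122.162
M5
G0 X9.591 Y133.334
M4 S947
G1 X31.471 Y133.334 F588
G1 X31.471 Y85.564
G1 X9.591 Y85.564
G1 X9.591 Y133.334
M5
G0 X0.000 Y0.000

1 u = 1 mm; y_m = 161.855 − y.

[1] `<rect>` rectangle, #ff0000→cut S947 F588: (3.371,84.335) → (58.153,84.335) → (58.153,23.972) → (3.371,23.972) → (3.371,84.335) (closed)

[2] `<path>` quadratic bezier, #000000→score S476 F1812: (53.278,36.631) → (55.375,37.706) → (56.852,39.027) → (57.708,40.593) → (57.944,42.405) → (57.560,44.463) → (56.555,46.766) → (54.930,49.315) → (52.684,52.110)

[3] `<polyline>` open polyline, #ff0000→cut S947 F588: (13.729,10.029) → (115.547,89.020) → (91.994,81.745) → (90.385,45.163) → (91.313,132.041)

[4] `<circle>` circle, #ff0000→cut S947 F588: (62.439,122.162) → (60.495,131.934) → (54.960,140.218) → (46.676,145.753) → (36.904,147.697) → (27.132,145.753) → (18.848,140.218) → (13.313,131.934) → (11.369,122.162) → (13.313,112.390) → (18.848,104.106) → (27.132,98.571) → (36.904,96.627) → (46.676,98.571) → (54.960,104.106) → (60.495,112.390) → (62.439,122.162) (closed)

[5] `<rect>` rectangle, #ff0000→cut S947 F588: (9.591,133.334) → (31.471,133.334) → (31.471,85.564) → (9.591,85.564) → (9.591,133.334) (closed)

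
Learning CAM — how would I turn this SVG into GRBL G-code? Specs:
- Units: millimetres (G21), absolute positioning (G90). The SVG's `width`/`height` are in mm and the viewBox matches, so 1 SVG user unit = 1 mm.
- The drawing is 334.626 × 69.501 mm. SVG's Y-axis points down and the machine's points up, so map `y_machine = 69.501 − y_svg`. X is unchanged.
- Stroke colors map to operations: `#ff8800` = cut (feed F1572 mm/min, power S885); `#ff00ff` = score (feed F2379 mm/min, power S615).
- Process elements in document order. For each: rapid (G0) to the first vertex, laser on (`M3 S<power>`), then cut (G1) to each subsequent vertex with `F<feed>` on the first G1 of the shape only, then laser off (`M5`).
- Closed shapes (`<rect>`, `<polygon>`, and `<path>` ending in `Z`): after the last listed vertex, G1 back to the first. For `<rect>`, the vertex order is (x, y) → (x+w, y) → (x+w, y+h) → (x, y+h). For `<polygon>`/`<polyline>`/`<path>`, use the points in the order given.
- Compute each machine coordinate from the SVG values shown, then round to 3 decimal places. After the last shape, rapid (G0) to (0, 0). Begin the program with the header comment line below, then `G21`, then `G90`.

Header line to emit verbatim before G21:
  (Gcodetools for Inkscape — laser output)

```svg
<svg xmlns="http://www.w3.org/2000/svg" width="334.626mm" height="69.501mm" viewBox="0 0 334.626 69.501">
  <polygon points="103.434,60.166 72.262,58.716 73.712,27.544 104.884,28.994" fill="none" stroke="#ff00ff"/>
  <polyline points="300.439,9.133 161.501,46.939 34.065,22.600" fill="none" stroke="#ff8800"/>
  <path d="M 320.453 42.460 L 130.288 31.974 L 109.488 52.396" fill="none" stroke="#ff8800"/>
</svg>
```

Since the viewBox matches the mm dimensions, user units are millimetres directly. The only transform is the Y-flip y_m = 69.501 − y_svg.

Shape 1 is a regular polygon drawn with `<polygon>`. Its stroke #ff00ff means score at S615, F2379. After flipping Y the toolpath is (103.434,9.335) → (72.262,10.785) → (73.712,41.957) → (104.884,40.507) → (103.434,9.335), returning to the start.

Shape 2 is a open polyline drawn with `<polyline>`. Its stroke #ff8800 means cut at S885, F1572. After flipping Y the toolpath is (300.439,60.368) → (161.501,22.562) → (34.065,46.901).

Shape 3 is a open polyline drawn with `<path>`. Its stroke #ff8800 means cut at S885, F1572. After flipping Y the toolpath is (320.453,27.041) → (130.288,37.527) → (109.488,17.105).

(Gcodetools for Inkscape — laser output)
G21
G90
G0 X103.434 Y9.335
M3 S615
G1 X72.262 Y10.785 F2379
G1 X73.712 Y41.957
G1 X104.884 Y40.507
G1 X103.434 Y9.335
M5
G0 X300.439 Y60.368
M3 S885
G1 X161.501 Y22.562 F1572
G1 X34.065 Y46.901
M5
G0 X320.453 Y27.041
M3 S885
G1 X130.288 Y37.527 F1572
G1 X109.488 Y17.105
M5
G0 X0.000 Y0.000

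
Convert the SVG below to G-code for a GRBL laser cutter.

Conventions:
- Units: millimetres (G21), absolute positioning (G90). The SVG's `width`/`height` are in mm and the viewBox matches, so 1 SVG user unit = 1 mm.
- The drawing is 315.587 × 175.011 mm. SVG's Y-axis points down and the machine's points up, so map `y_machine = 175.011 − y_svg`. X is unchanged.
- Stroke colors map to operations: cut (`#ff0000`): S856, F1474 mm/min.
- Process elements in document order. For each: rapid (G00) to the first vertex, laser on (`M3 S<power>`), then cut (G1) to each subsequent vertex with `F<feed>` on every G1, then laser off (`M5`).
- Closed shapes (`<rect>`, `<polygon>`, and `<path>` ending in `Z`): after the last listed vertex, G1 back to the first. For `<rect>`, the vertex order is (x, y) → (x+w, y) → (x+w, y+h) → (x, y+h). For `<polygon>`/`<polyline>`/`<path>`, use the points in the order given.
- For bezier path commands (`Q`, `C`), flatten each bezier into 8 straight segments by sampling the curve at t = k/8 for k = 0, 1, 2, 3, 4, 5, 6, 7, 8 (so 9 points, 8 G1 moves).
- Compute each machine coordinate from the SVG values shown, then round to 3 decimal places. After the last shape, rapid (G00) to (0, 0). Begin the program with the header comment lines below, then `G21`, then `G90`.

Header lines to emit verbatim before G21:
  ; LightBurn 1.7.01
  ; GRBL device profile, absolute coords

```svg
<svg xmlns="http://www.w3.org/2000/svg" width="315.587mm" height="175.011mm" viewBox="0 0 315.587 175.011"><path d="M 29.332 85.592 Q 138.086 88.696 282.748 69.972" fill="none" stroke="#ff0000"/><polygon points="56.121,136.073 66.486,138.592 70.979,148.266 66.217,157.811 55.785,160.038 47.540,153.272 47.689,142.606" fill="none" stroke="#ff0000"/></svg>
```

; LightBurn 1.7.01
; GRBL device profile, absolute coords
G21
G90
G00 X29.332 Y89.419
M3 S856
G1 X57.082 Y88.984 F1474
G1 X85.953 Y89.231 F1474
G1 X115.947 Y90.161 F1474
G1 X147.063 Y91.772 F1474
G1 X179.301 Y94.066 F1474
G1 X212.661 Y97.041 F1474
G1 X247.144 Y100.699 F1474
G1 X282.748 Y105.039 F1474
M5
G00 X56.121 Y38.938
M3 S856
G1 X66.486 Y36.419 F1474
G1 X70.979 Y26.745 F1474
G1 X66.217 Y17.200 F1474
G1 X55.785 Y14.973 F1474
G1 X47.540 Y21.739 F1474
G1 X47.689 Y32.405 F1474
G1 X56.121 Y38.938 F1474
M5
G00 X0.000 Y0.000

1 u = 1 mm; y_m = 175.011 − y.

[1] `<path>` quadratic bezier, #ff0000→cut S856 F1474: (29.332,89.419) → (57.082,88.984) → (85.953,89.231) → (115.947,90.161) → (147.063,91.772) → (179.301,94.066) → (212.661,97.041) → (247.144,100.699) → (282.748,105.039)

[2] `<polygon>` regular polygon, #ff0000→cut S856 F1474: (56.121,38.938) → (66.486,36.419) → (70.979,26.745) → (66.217,17.200) → (55.785,14.973) → (47.540,21.739) → (47.689,32.405) → (56.121,38.938) (closed)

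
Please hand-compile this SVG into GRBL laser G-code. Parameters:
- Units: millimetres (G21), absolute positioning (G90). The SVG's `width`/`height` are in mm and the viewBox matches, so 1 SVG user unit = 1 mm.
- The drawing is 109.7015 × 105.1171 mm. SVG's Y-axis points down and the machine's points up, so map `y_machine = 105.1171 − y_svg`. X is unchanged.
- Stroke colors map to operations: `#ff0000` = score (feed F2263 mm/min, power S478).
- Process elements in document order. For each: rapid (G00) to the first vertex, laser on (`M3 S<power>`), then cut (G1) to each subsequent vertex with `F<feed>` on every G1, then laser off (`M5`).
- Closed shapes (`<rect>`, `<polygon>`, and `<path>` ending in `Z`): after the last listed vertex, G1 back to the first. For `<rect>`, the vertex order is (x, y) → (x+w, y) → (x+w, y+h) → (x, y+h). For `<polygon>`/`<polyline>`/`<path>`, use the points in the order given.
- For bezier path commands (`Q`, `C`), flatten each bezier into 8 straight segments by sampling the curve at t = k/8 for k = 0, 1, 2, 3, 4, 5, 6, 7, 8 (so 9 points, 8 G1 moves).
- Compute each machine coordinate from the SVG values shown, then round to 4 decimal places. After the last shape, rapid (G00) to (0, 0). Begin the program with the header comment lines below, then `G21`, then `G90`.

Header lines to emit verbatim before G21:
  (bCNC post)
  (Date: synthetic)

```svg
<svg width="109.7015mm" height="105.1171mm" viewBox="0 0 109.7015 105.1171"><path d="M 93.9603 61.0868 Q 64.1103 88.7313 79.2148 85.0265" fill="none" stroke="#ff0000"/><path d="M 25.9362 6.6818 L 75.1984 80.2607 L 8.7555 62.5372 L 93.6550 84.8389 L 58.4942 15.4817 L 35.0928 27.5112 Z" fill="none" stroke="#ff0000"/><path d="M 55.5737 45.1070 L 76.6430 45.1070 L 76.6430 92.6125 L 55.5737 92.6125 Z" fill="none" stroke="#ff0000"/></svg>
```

viewBox `0 0 109.7015 105.1171` with mm width/height → 1 unit = 1 mm. Flip: y_m = 105.1171 − y_svg.

**Shape 1** — `<path>` quadratic bezier, stroke `#ff0000` → score (S478, F2263). Control points (SVG): P0=(93.9603,61.0868), P1=(64.1103,88.7313), P2=(79.2148,85.0265); sampled at t=k/8. Machine vertices: (93.9603,44.0303) → (87.2002,37.6090) → (81.8450,32.1674) → (77.8945,27.7054) → (75.3489,24.2231) → (74.2082,21.7205) → (74.4722,20.1975) → (76.1411,19.6542) → (79.2148,20.0906). Open path.

**Shape 2** — `<path>` closed polygon, stroke `#ff0000` → score (S478, F2263). Machine vertices: (25.9362,98.4353) → (75.1984,24.8564) → (8.7555,42.5799) → (93.6550,20.2782) → (58.4942,89.6354) → (35.0928,77.6059) → (25.9362,98.4353). Closed: final G1 returns to the first vertex.

**Shape 3** — `<path>` rectangle, stroke `#ff0000` → score (S478, F2263). Machine vertices: (55.5737,60.0101) → (76.6430,60.0101) → (76.6430,12.5046) → (55.5737,12.5046) → (55.5737,60.0101). Closed: final G1 returns to the first vertex.

(bCNC post)
(Date: synthetic)
G21
G90
G00 X93.9603 Y44.0303
M3 S478
G1 X87.2002 Y37.6090 F2263
G1 X81.8450 Y32.1674 F2263
G1 X77.8945 Y27.7054 F2263
G1 X75.3489 Y24.2231 F2263
G1 X74.2082 Y21.7205 F2263
G1 X74.4722 Y20.1975 F2263
G1 X76.1411 Y19.6542 F2263
G1 X79.2148 Y20.0906 F2263
M5
G00 X25.9362 Y98.4353
M3 S478
G1 X75.1984 Y24.8564 F2263
G1 X8.7555 Y42.5799 F2263
G1 X93.6550 Y20.2782 F2263
G1 X58.4942 Y89.6354 F2263
G1 X35.0928 Y77.6059 F2263
G1 X25.9362 Y98.4353 F2263
M5
G00 X55.5737 Y60.0101
M3 S478
G1 X76.6430 Y60.0101 F2263
G1 X76.6430 Y12.5046 F2263
G1 X55.5737 Y12.5046 F2263
G1 X55.5737 Y60.0101 F2263
M5
G00 X0.0000 Y0.0000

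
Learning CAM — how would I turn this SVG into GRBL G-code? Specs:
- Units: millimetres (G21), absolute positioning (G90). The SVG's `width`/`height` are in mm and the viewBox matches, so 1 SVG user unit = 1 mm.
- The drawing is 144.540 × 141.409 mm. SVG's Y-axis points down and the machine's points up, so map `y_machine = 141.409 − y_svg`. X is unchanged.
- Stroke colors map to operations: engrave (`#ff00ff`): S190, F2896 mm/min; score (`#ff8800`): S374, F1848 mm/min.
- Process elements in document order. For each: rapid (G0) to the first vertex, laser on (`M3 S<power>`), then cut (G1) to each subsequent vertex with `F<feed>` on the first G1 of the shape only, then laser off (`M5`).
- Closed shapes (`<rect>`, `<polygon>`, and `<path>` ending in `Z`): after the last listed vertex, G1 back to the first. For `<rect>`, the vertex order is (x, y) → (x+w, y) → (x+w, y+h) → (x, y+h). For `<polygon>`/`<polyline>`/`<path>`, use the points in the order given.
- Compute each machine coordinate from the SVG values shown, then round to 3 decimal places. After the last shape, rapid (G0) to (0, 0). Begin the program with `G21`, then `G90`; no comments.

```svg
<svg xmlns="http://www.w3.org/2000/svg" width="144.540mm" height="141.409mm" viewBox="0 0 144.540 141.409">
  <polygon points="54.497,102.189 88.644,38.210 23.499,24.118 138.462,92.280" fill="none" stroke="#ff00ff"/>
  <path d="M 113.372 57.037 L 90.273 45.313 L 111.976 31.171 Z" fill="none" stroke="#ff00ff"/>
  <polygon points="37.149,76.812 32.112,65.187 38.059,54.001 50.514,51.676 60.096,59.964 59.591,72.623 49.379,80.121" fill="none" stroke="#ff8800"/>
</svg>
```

G21
G90
G0 X54.497 Y39.220
M3 S190
G1 X88.644 Y103.199 F2896
G1 X23.499 Y117.291
G1 X138.462 Y49.129
G1 X54.497 Y39.220
M5
G0 X113.372 Y84.372
M3 S190
G1 X90.273 Y96.096 F2896
G1 X111.976 Y110.238
G1 X113.372 Y84.372
M5
G0 X37.149 Y64.597
M3 S374
G1 X32.112 Y76.222 F1848
G1 X38.059 Y87.408
G1 X50.514 Y89.733
G1 X60.096 Y81.445
G1 X59.591 Y68.786
G1 X49.379 Y61.288
G1 X37.149 Y64.597
M5
G0 X0.000 Y0.000

viewBox `0 0 144.540 141.409` with mm width/height → 1 unit = 1 mm. Flip: y_m = 141.409 − y_svg.

**Shape 1** — `<polygon>` closed polygon, stroke `#ff00ff` → engrave (S190, F2896). Machine vertices: (54.497,39.220) → (88.644,103.199) → (23.499,117.291) → (138.462,49.129) → (54.497,39.220). Closed: final G1 returns to the first vertex.

**Shape 2** — `<path>` regular polygon, stroke `#ff00ff` → engrave (S190, F2896). Machine vertices: (113.372,84.372) → (90.273,96.096) → (111.976,110.238) → (113.372,84.372). Closed: final G1 returns to the first vertex.

**Shape 3** — `<polygon>` regular polygon, stroke `#ff8800` → score (S374, F1848). Machine vertices: (37.149,64.597) → (32.112,76.222) → (38.059,87.408) → (50.514,89.733) → (60.096,81.445) → (59.591,68.786) → (49.379,61.288) → (37.149,64.597). Closed: final G1 returns to the first vertex.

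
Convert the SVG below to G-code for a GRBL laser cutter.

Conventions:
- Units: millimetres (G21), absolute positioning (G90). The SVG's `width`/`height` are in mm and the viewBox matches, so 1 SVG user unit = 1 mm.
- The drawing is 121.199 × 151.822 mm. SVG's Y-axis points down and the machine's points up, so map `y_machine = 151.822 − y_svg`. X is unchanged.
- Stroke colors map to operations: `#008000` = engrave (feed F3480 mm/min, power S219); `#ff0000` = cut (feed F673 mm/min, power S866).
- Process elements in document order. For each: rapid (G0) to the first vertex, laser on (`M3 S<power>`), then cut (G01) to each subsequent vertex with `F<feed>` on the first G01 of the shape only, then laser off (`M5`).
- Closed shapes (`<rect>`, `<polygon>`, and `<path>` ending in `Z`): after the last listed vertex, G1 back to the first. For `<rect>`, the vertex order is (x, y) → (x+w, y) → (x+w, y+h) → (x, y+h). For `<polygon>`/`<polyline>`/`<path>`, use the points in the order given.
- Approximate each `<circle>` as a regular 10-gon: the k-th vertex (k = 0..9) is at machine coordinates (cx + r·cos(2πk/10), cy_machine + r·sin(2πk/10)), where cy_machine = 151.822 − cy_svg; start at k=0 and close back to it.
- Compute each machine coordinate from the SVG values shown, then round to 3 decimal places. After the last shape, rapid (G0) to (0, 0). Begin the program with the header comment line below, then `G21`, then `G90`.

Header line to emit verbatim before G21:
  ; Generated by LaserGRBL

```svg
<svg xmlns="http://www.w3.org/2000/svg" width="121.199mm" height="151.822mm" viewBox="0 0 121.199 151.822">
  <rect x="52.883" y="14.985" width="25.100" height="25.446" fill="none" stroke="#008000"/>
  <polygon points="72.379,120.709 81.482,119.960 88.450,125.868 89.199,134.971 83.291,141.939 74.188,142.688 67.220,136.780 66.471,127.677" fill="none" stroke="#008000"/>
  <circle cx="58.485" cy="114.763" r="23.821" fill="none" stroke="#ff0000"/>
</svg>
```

; Generated by LaserGRBL
G21
G90
G0 X52.883 Y136.837
M3 S219
G01 X77.983 Y136.837 F3480
G01 X77.983 Y111.391
G01 X52.883 Y111.391
G01 X52.883 Y136.837
M5
G0 X72.379 Y31.113
M3 S219
G01 X81.482 Y31.862 F3480
G01 X88.450 Y25.954
G01 X89.199 Y16.851
G01 X83.291 Y9.883
G01 X74.188 Y9.134
G01 X67.220 Y15.042
G01 X66.471 Y24.145
G01 X72.379 Y31.113
M5
G0 X82.306 Y37.059
M3 S866
G01 X77.757 Y51.061 F673
G01 X65.846 Y59.714
G01 X51.124 Y59.714
G01 X39.213 Y51.061
G01 X34.664 Y37.059
G01 X39.213 Y23.057
G01 X51.124 Y14.404
G01 X65.846 Y14.404
G01 X77.757 Y23.057
G01 X82.306 Y37.059
M5
G0 X0.000 Y0.000

viewBox `0 0 121.199 151.822` with mm width/height → 1 unit = 1 mm. Flip: y_m = 151.822 − y_svg.

**Shape 1** — `<rect>` rectangle, stroke `#008000` → engrave (S219, F3480). Machine vertices: (52.883,136.837) → (77.983,136.837) → (77.983,111.391) → (52.883,111.391) → (52.883,136.837). Closed: final G1 returns to the first vertex.

**Shape 2** — `<polygon>` regular polygon, stroke `#008000` → engrave (S219, F3480). Machine vertices: (72.379,31.113) → (81.482,31.862) → (88.450,25.954) → (89.199,16.851) → (83.291,9.883) → (74.188,9.134) → (67.220,15.042) → (66.471,24.145) → (72.379,31.113). Closed: final G1 returns to the first vertex.

**Shape 3** — `<circle>` circle, stroke `#ff0000` → cut (S866, F673). Machine vertices: (82.306,37.059) → (77.757,51.061) → (65.846,59.714) → (51.124,59.714) → (39.213,51.061) → (34.664,37.059) → (39.213,23.057) → (51.124,14.404) → (65.846,14.404) → (77.757,23.057) → (82.306,37.059). Closed: final G1 returns to the first vertex.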